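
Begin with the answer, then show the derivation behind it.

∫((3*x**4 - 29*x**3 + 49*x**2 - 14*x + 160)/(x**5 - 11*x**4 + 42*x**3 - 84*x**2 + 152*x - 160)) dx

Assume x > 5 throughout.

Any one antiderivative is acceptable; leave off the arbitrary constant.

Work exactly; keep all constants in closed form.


The answer is -5*log(x - 5) + 5*log(x - 4) + 3*log(x - 2) + 3*atan(x/2)/2.
Step 1. Decompose ∫((3*x**4 - 29*x**3 + 49*x**2 - 14*x + 160)/(x**5 - 11*x**4 + 42*x**3 - 84*x**2 + 152*x - 160)) dx by partial fractions, (3*x**4 - 29*x**3 + 49*x**2 - 14*x + 160)/(x**5 - 11*x**4 + 42*x**3 - 84*x**2 + 152*x - 160) = 3/(x**2 + 4) + 3/(x - 2) + 5/(x - 4) - 5/(x - 5): now ∫(-5/(x - 5)) dx + ∫(5/(x - 4)) dx + ∫(3/(x - 2)) dx + ∫(3/(x**2 + 4)) dx.
Step 2. Evaluate the standard form [assuming x > 2]: now 3*log(x - 2) + ∫(-5/(x - 5)) dx + ∫(5/(x - 4)) dx + ∫(3/(x**2 + 4)) dx.
Step 3. Evaluate the standard form [assuming x > 5]: now -5*log(x - 5) + 3*log(x - 2) + ∫(5/(x - 4)) dx + ∫(3/(x**2 + 4)) dx.
Step 4. Evaluate the standard form [assuming x > 4]: now -5*log(x - 5) + 5*log(x - 4) + 3*log(x - 2) + ∫(3/(x**2 + 4)) dx.
Step 5. Evaluate the standard form: now -5*log(x - 5) + 5*log(x - 4) + 3*log(x - 2) + 3*atan(x/2)/2.
Answer: -5*log(x - 5) + 5*log(x - 4) + 3*log(x - 2) + 3*atan(x/2)/2.


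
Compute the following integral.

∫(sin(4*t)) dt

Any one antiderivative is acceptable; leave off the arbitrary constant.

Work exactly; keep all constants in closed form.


Answer: -cos(4*t)/4.


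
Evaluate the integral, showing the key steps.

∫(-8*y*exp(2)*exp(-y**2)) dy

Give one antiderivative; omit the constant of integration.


Step 1. Substitute u = y**2 - 2, turning ∫(-8*y*exp(2)*exp(-y**2)) dy into ∫(-4*exp(-u)) du: now ∫(-4*exp(-u)) du.
Step 2. Evaluate the standard form: now 4*exp(-u).
Step 3. Substitute back u = y**2 - 2: now 4*exp(2 - y**2).
Answer: 4*exp(2 - y**2).


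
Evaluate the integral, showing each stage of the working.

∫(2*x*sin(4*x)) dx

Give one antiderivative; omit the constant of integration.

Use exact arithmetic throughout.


Step 1. Integrate ∫(2*x*sin(4*x)) dx by parts with u = x, dv = (2*sin(4*x)) dx, so v = -cos(4*x)/2: now -x*cos(4*x)/2 + ∫(cos(4*x)/2) dx.
Step 2. Evaluate the standard form: now -x*cos(4*x)/2 + sin(4*x)/8.
Answer: -x*cos(4*x)/2 + sin(4*x)/8.


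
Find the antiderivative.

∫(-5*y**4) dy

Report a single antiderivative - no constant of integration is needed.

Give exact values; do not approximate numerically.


Answer: -y**5.


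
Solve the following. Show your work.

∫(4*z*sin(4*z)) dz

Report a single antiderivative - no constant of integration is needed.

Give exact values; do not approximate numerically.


Step 1. Integrate ∫(4*z*sin(4*z)) dz by parts with u = z, dv = (4*sin(4*z)) dz, so v = -cos(4*z): now -z*cos(4*z) + ∫(cos(4*z)) dz.
Step 2. Evaluate the standard form: now -z*cos(4*z) + sin(4*z)/4.
Answer: -z*cos(4*z) + sin(4*z)/4.


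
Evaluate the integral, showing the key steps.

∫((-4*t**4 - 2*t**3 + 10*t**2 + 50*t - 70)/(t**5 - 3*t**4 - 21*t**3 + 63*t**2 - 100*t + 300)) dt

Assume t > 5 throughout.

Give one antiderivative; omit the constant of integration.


Step 1. Decompose ∫((-4*t**4 - 2*t**3 + 10*t**2 + 50*t - 70)/(t**5 - 3*t**4 - 21*t**3 + 63*t**2 - 100*t + 300)) dt by partial fractions, (-4*t**4 - 2*t**3 + 10*t**2 + 50*t - 70)/(t**5 - 3*t**4 - 21*t**3 + 63*t**2 - 100*t + 300) = -2/(t**2 + 4) - 1/(t + 5) + 1/(t - 3) - 4/(t - 5): now ∫(-4/(t - 5)) dt + ∫(1/(t - 3)) dt + ∫(-1/(t + 5)) dt + ∫(-2/(t**2 + 4)) dt.
Step 2. Evaluate the standard form [assuming t > -5]: now -log(t + 5) + ∫(-4/(t - 5)) dt + ∫(1/(t - 3)) dt + ∫(-2/(t**2 + 4)) dt.
Step 3. Evaluate the standard form [assuming t > 5]: now -4*log(t - 5) - log(t + 5) + ∫(1/(t - 3)) dt + ∫(-2/(t**2 + 4)) dt.
Step 4. Evaluate the standard form [assuming t > 3]: now -4*log(t - 5) + log(t - 3) - log(t + 5) + ∫(-2/(t**2 + 4)) dt.
Step 5. Evaluate the standard form: now -4*log(t - 5) + log(t - 3) - log(t + 5) - atan(t/2).
Answer: -4*log(t - 5) + log(t - 3) - log(t + 5) - atan(t/2).


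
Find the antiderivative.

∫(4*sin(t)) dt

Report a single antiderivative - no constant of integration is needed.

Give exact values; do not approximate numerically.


Answer: -4*cos(t).


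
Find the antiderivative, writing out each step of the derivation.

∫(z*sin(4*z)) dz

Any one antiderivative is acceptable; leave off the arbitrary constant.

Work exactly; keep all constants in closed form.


Step 1. Integrate ∫(z*sin(4*z)) dz by parts with u = z, dv = (sin(4*z)) dz, so v = -cos(4*z)/4: now -z*cos(4*z)/4 + ∫(cos(4*z)/4) dz.
Step 2. Evaluate the standard form: now -z*cos(4*z)/4 + sin(4*z)/16.
Answer: -z*cos(4*z)/4 + sin(4*z)/16.


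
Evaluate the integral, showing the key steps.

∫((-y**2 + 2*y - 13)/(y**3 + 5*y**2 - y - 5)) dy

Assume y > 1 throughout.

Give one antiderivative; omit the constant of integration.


Step 1. Decompose ∫((-y**2 + 2*y - 13)/(y**3 + 5*y**2 - y - 5)) dy by partial fractions, (-y**2 + 2*y - 13)/(y**3 + 5*y**2 - y - 5) = -2/(y + 5) + 2/(y + 1) - 1/(y - 1): now ∫(-1/(y - 1)) dy + ∫(2/(y + 1)) dy + ∫(-2/(y + 5)) dy.
Step 2. Evaluate the standard form [assuming y > -1]: now 2*log(y + 1) + ∫(-1/(y - 1)) dy + ∫(-2/(y + 5)) dy.
Step 3. Evaluate the standard form [assuming y > 1]: now -log(y - 1) + 2*log(y + 1) + ∫(-2/(y + 5)) dy.
Step 4. Evaluate the standard form [assuming y > -5]: now -log(y - 1) + 2*log(y + 1) - 2*log(y + 5).
Answer: -log(y - 1) + 2*log(y + 1) - 2*log(y + 5).


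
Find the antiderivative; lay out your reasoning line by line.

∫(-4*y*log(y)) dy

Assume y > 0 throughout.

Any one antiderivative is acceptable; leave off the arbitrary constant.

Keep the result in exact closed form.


Step 1. Integrate ∫(-4*y*log(y)) dy by parts with u = log(y), dv = (-4*y) dy, so v = -2*y**2 [assuming y > 0]: now -2*y**2*log(y) + ∫(2*y) dy.
Step 2. Evaluate the standard form: now -2*y**2*log(y) + y**2.
Answer: -2*y**2*log(y) + y**2.


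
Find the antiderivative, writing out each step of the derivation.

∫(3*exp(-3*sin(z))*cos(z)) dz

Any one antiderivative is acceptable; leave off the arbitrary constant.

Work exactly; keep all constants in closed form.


Step 1. Substitute u = sin(z), turning ∫(3*exp(-3*sin(z))*cos(z)) dz into ∫(3*exp(-3*u)) du: now ∫(3*exp(-3*u)) du.
Step 2. Evaluate the standard form: now -exp(-3*u).
Step 3. Substitute back u = sin(z): now -exp(-3*sin(z)).
Answer: -exp(-3*sin(z)).


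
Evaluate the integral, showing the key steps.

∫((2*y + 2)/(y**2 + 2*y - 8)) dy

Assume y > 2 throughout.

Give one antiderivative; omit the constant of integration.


Step 1. Decompose ∫((2*y + 2)/(y**2 + 2*y - 8)) dy by partial fractions, (2*y + 2)/(y**2 + 2*y - 8) = 1/(y + 4) + 1/(y - 2): now ∫(1/(y - 2)) dy + ∫(1/(y + 4)) dy.
Step 2. Evaluate the standard form [assuming y > 2]: now log(y - 2) + ∫(1/(y + 4)) dy.
Step 3. Evaluate the standard form [assuming y > -4]: now log(y - 2) + log(y + 4).
Answer: log(y - 2) + log(y + 4).


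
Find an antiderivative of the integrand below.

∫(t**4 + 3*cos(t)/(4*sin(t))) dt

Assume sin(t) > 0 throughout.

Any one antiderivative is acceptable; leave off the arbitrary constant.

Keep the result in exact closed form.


Answer: t**5/5 + 3*log(sin(t))/4.


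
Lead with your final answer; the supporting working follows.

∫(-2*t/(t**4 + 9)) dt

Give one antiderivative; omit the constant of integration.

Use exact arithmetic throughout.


The answer is -atan(t**2/3)/3.
Step 1. Substitute u = t**2, turning ∫(-2*t/(t**4 + 9)) dt into ∫(-1/(u**2 + 9)) du: now ∫(-1/(u**2 + 9)) du.
Step 2. Evaluate the standard form: now -atan(u/3)/3.
Step 3. Substitute back u = t**2: now -atan(t**2/3)/3.
Answer: -atan(t**2/3)/3.


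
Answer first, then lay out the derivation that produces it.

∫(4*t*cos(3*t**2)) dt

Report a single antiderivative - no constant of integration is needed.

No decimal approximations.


The answer is 2*sin(3*t**2)/3.
Step 1. Substitute u = t**2, turning ∫(4*t*cos(3*t**2)) dt into ∫(2*cos(3*u)) du: now ∫(2*cos(3*u)) du.
Step 2. Evaluate the standard form: now 2*sin(3*u)/3.
Step 3. Substitute back u = t**2: now 2*sin(3*t**2)/3.
Answer: 2*sin(3*t**2)/3.


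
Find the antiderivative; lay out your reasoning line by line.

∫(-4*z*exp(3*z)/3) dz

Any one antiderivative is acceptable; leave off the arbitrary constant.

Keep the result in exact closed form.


Step 1. Integrate ∫(-4*z*exp(3*z)/3) dz by parts with u = z, dv = (-4*exp(3*z)/3) dz, so v = -4*exp(3*z)/9: now -4*z*exp(3*z)/9 + ∫(4*exp(3*z)/9) dz.
Step 2. Evaluate the standard form: now -4*z*exp(3*z)/9 + 4*exp(3*z)/27.
Answer: -4*z*exp(3*z)/9 + 4*exp(3*z)/27.


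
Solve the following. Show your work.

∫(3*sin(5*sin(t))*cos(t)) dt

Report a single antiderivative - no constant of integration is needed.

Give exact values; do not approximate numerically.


Step 1. Substitute u = sin(t), turning ∫(3*sin(5*sin(t))*cos(t)) dt into ∫(3*sin(5*u)) du: now ∫(3*sin(5*u)) du.
Step 2. Evaluate the standard form: now -3*cos(5*u)/5.
Step 3. Substitute back u = sin(t): now -3*cos(5*sin(t))/5.
Answer: -3*cos(5*sin(t))/5.


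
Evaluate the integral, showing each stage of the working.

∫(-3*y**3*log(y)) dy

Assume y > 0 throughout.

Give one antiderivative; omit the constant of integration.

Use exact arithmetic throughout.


Step 1. Integrate ∫(-3*y**3*log(y)) dy by parts with u = log(y), dv = (-3*y**3) dy, so v = -3*y**4/4 [assuming y > 0]: now -3*y**4*log(y)/4 + ∫(3*y**3/4) dy.
Step 2. Evaluate the standard form: now -3*y**4*log(y)/4 + 3*y**4/16.
Answer: -3*y**4*log(y)/4 + 3*y**4/16.


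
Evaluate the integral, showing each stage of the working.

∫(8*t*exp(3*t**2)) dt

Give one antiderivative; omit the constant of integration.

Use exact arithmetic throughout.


Step 1. Substitute u = t**2, turning ∫(8*t*exp(3*t**2)) dt into ∫(4*exp(3*u)) du: now ∫(4*exp(3*u)) du.
Step 2. Evaluate the standard form: now 4*exp(3*u)/3.
Step 3. Substitute back u = t**2: now 4*exp(3*t**2)/3.
Answer: 4*exp(3*t**2)/3.


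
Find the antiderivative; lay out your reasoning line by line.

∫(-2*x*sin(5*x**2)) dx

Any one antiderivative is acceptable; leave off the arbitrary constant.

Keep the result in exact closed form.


Step 1. Substitute u = x**2, turning ∫(-2*x*sin(5*x**2)) dx into ∫(-sin(5*u)) du: now ∫(-sin(5*u)) du.
Step 2. Evaluate the standard form: now cos(5*u)/5.
Step 3. Substitute back u = x**2: now cos(5*x**2)/5.
Answer: cos(5*x**2)/5.


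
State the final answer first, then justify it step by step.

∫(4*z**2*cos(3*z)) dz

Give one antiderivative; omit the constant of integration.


The answer is 4*z**2*sin(3*z)/3 + 8*z*cos(3*z)/9 - 8*sin(3*z)/27.
Step 1. Integrate ∫(4*z**2*cos(3*z)) dz by parts with u = z**2, dv = (4*cos(3*z)) dz, so v = 4*sin(3*z)/3: now 4*z**2*sin(3*z)/3 + ∫(-8*z*sin(3*z)/3) dz.
Step 2. Integrate ∫(-8*z*sin(3*z)/3) dz by parts with u = z, dv = (-8*sin(3*z)/3) dz, so v = 8*cos(3*z)/9: now 4*z**2*sin(3*z)/3 + 8*z*cos(3*z)/9 + ∫(-8*cos(3*z)/9) dz.
Step 3. Evaluate the standard form: now 4*z**2*sin(3*z)/3 + 8*z*cos(3*z)/9 - 8*sin(3*z)/27.
Answer: 4*z**2*sin(3*z)/3 + 8*z*cos(3*z)/9 - 8*sin(3*z)/27.


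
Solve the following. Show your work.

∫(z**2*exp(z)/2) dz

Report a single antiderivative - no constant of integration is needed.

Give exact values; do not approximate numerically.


Step 1. Integrate ∫(z**2*exp(z)/2) dz by parts with u = z**2, dv = (exp(z)/2) dz, so v = exp(z)/2: now z**2*exp(z)/2 + ∫(-z*exp(z)) dz.
Step 2. Integrate ∫(-z*exp(z)) dz by parts with u = z, dv = (-exp(z)) dz, so v = -exp(z): now z**2*exp(z)/2 - z*exp(z) + ∫(exp(z)) dz.
Step 3. Evaluate the standard form: now z**2*exp(z)/2 - z*exp(z) + exp(z).
Answer: z**2*exp(z)/2 - z*exp(z) + exp(z).


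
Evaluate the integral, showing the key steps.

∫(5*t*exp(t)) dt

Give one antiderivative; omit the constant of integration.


Step 1. Integrate ∫(5*t*exp(t)) dt by parts with u = t, dv = (5*exp(t)) dt, so v = 5*exp(t): now 5*t*exp(t) + ∫(-5*exp(t)) dt.
Step 2. Evaluate the standard form: now 5*t*exp(t) - 5*exp(t).
Answer: 5*t*exp(t) - 5*exp(t).


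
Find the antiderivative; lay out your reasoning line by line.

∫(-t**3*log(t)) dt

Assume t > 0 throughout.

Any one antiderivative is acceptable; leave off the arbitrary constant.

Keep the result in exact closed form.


Step 1. Integrate ∫(-t**3*log(t)) dt by parts with u = log(t), dv = (-t**3) dt, so v = -t**4/4 [assuming t > 0]: now -t**4*log(t)/4 + ∫(t**3/4) dt.
Step 2. Evaluate the standard form: now -t**4*log(t)/4 + t**4/16.
Answer: -t**4*log(t)/4 + t**4/16.


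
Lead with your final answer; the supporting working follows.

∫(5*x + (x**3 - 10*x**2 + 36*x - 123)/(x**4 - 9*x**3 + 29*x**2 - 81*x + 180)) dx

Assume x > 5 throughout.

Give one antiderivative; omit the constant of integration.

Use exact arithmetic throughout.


The answer is 5*x**2/2 - 2*log(x - 5) + 3*log(x - 4) - atan(x/3).
Step 1. Rewrite: now ∫(5*x) dx + ∫((x**3 - 10*x**2 + 36*x - 123)/(x**4 - 9*x**3 + 29*x**2 - 81*x + 180)) dx.
Step 2. Decompose ∫((x**3 - 10*x**2 + 36*x - 123)/(x**4 - 9*x**3 + 29*x**2 - 81*x + 180)) dx by partial fractions, (x**3 - 10*x**2 + 36*x - 123)/(x**4 - 9*x**3 + 29*x**2 - 81*x + 180) = -3/(x**2 + 9) + 3/(x - 4) - 2/(x - 5): now ∫(5*x) dx + ∫(-2/(x - 5)) dx + ∫(3/(x - 4)) dx + ∫(-3/(x**2 + 9)) dx.
Step 3. Evaluate the standard form [assuming x > 4]: now 3*log(x - 4) + ∫(5*x) dx + ∫(-2/(x - 5)) dx + ∫(-3/(x**2 + 9)) dx.
Step 4. Evaluate the standard form [assuming x > 5]: now -2*log(x - 5) + 3*log(x - 4) + ∫(5*x) dx + ∫(-3/(x**2 + 9)) dx.
Step 5. Evaluate the standard form: now -2*log(x - 5) + 3*log(x - 4) - atan(x/3) + ∫(5*x) dx.
Step 6. Evaluate the standard form: now 5*x**2/2 - 2*log(x - 5) + 3*log(x - 4) - atan(x/3).
Answer: 5*x**2/2 - 2*log(x - 5) + 3*log(x - 4) - atan(x/3).


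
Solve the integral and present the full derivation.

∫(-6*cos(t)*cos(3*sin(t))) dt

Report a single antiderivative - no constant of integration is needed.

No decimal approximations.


Step 1. Substitute u = sin(t), turning ∫(-6*cos(t)*cos(3*sin(t))) dt into ∫(-6*cos(3*u)) du: now ∫(-6*cos(3*u)) du.
Step 2. Evaluate the standard form: now -2*sin(3*u).
Step 3. Substitute back u = sin(t): now -2*sin(3*sin(t)).
Answer: -2*sin(3*sin(t)).


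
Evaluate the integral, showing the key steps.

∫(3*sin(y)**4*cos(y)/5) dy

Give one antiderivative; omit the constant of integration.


Step 1. Substitute u = sin(y), turning ∫(3*sin(y)**4*cos(y)/5) dy into ∫(3*u**4/5) du: now ∫(3*u**4/5) du.
Step 2. Evaluate the standard form: now 3*u**5/25.
Step 3. Substitute back u = sin(y): now 3*sin(y)**5/25.
Answer: 3*sin(y)**5/25.


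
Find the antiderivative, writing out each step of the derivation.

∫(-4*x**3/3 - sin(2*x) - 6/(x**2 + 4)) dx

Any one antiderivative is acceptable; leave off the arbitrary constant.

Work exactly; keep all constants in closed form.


Step 1. Rewrite: now ∫(-4*x**3/3) dx + ∫(-6/(x**2 + 4)) dx + ∫(-sin(2*x)) dx.
Step 2. Evaluate the standard form: now cos(2*x)/2 + ∫(-4*x**3/3) dx + ∫(-6/(x**2 + 4)) dx.
Step 3. Evaluate the standard form: now cos(2*x)/2 - 3*atan(x/2) + ∫(-4*x**3/3) dx.
Step 4. Evaluate the standard form: now -x**4/3 + cos(2*x)/2 - 3*atan(x/2).
Answer: -x**4/3 + cos(2*x)/2 - 3*atan(x/2).


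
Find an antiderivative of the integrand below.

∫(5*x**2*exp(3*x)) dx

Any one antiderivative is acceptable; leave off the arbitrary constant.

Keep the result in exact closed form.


Answer: 5*x**2*exp(3*x)/3 - 10*x*exp(3*x)/9 + 10*exp(3*x)/27.


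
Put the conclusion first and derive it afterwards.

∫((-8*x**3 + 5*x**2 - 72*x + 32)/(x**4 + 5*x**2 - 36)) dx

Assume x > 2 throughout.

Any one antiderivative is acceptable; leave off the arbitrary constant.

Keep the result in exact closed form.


The answer is -3*log(x - 2) - 5*log(x + 2) + atan(x/3)/3.
Step 1. Decompose ∫((-8*x**3 + 5*x**2 - 72*x + 32)/(x**4 + 5*x**2 - 36)) dx by partial fractions, (-8*x**3 + 5*x**2 - 72*x + 32)/(x**4 + 5*x**2 - 36) = 1/(x**2 + 9) - 5/(x + 2) - 3/(x - 2): now ∫(-3/(x - 2)) dx + ∫(-5/(x + 2)) dx + ∫(1/(x**2 + 9)) dx.
Step 2. Evaluate the standard form [assuming x > 2]: now -3*log(x - 2) + ∫(-5/(x + 2)) dx + ∫(1/(x**2 + 9)) dx.
Step 3. Evaluate the standard form [assuming x > -2]: now -3*log(x - 2) - 5*log(x + 2) + ∫(1/(x**2 + 9)) dx.
Step 4. Evaluate the standard form: now -3*log(x - 2) - 5*log(x + 2) + atan(x/3)/3.
Answer: -3*log(x - 2) - 5*log(x + 2) + atan(x/3)/3.


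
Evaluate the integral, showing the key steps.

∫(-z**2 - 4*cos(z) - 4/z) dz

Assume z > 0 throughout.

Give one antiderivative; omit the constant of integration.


Step 1. Rewrite: now ∫(-4/z) dz + ∫(-z**2) dz + ∫(-4*cos(z)) dz.
Step 2. Evaluate the standard form: now -z**3/3 + ∫(-4/z) dz + ∫(-4*cos(z)) dz.
Step 3. Evaluate the standard form [assuming z > 0]: now -z**3/3 - 4*log(z) + ∫(-4*cos(z)) dz.
Step 4. Evaluate the standard form: now -z**3/3 - 4*log(z) - 4*sin(z).
Answer: -z**3/3 - 4*log(z) - 4*sin(z).


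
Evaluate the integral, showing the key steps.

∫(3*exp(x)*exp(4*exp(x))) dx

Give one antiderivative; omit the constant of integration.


Step 1. Substitute u = exp(x), turning ∫(3*exp(x)*exp(4*exp(x))) dx into ∫(3*exp(4*u)) du: now ∫(3*exp(4*u)) du.
Step 2. Evaluate the standard form: now 3*exp(4*u)/4.
Step 3. Substitute back u = exp(x): now 3*exp(4*exp(x))/4.
Answer: 3*exp(4*exp(x))/4.


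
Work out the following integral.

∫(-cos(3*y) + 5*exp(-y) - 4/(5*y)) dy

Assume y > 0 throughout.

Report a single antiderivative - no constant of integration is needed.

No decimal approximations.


Answer: -4*log(y)/5 - sin(3*y)/3 - 5*exp(-y).


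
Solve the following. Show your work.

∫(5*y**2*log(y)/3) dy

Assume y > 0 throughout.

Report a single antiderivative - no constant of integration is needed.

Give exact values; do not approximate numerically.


Step 1. Integrate ∫(5*y**2*log(y)/3) dy by parts with u = log(y), dv = (5*y**2/3) dy, so v = 5*y**3/9 [assuming y > 0]: now 5*y**3*log(y)/9 + ∫(-5*y**2/9) dy.
Step 2. Evaluate the standard form: now 5*y**3*log(y)/9 - 5*y**3/27.
Answer: 5*y**3*log(y)/9 - 5*y**3/27.


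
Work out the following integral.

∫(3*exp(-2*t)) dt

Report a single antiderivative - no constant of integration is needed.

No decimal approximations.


Answer: -3*exp(-2*t)/2.


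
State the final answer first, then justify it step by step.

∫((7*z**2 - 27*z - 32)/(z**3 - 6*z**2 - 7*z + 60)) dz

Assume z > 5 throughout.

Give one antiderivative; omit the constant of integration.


The answer is log(z - 5) + 4*log(z - 4) + 2*log(z + 3).
Step 1. Decompose ∫((7*z**2 - 27*z - 32)/(z**3 - 6*z**2 - 7*z + 60)) dz by partial fractions, (7*z**2 - 27*z - 32)/(z**3 - 6*z**2 - 7*z + 60) = 2/(z + 3) + 4/(z - 4) + 1/(z - 5): now ∫(1/(z - 5)) dz + ∫(4/(z - 4)) dz + ∫(2/(z + 3)) dz.
Step 2. Evaluate the standard form [assuming z > -3]: now 2*log(z + 3) + ∫(1/(z - 5)) dz + ∫(4/(z - 4)) dz.
Step 3. Evaluate the standard form [assuming z > 5]: now log(z - 5) + 2*log(z + 3) + ∫(4/(z - 4)) dz.
Step 4. Evaluate the standard form [assuming z > 4]: now log(z - 5) + 4*log(z - 4) + 2*log(z + 3).
Answer: log(z - 5) + 4*log(z - 4) + 2*log(z + 3).


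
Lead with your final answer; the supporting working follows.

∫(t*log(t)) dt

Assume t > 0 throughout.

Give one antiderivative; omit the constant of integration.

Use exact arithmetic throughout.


The answer is t**2*log(t)/2 - t**2/4.
Step 1. Integrate ∫(t*log(t)) dt by parts with u = log(t), dv = (t) dt, so v = t**2/2 [assuming t > 0]: now t**2*log(t)/2 + ∫(-t/2) dt.
Step 2. Evaluate the standard form: now t**2*log(t)/2 - t**2/4.
Answer: t**2*log(t)/2 - t**2/4.


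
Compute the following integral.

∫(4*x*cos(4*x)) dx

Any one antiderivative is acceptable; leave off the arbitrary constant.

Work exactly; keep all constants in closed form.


Answer: x*sin(4*x) + cos(4*x)/4.


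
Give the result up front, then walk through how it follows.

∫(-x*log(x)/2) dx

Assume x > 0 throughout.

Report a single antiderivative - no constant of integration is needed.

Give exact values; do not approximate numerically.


The answer is -x**2*log(x)/4 + x**2/8.
Step 1. Integrate ∫(-x*log(x)/2) dx by parts with u = log(x), dv = (-x/2) dx, so v = -x**2/4 [assuming x > 0]: now -x**2*log(x)/4 + ∫(x/4) dx.
Step 2. Evaluate the standard form: now -x**2*log(x)/4 + x**2/8.
Answer: -x**2*log(x)/4 + x**2/8.


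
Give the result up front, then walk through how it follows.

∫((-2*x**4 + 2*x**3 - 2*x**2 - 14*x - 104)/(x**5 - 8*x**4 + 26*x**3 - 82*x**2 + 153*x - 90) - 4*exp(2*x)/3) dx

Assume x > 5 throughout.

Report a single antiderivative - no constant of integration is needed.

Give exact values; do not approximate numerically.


The answer is -2*exp(2*x)/3 - 3*log(x - 5) + 4*log(x - 2) - 3*log(x - 1) - 4*atan(x/3)/3.
Step 1. Rewrite: now ∫((-2*x**4 + 2*x**3 - 2*x**2 - 14*x - 104)/(x**5 - 8*x**4 + 26*x**3 - 82*x**2 + 153*x - 90)) dx + ∫(-4*exp(2*x)/3) dx.
Step 2. Decompose ∫((-2*x**4 + 2*x**3 - 2*x**2 - 14*x - 104)/(x**5 - 8*x**4 + 26*x**3 - 82*x**2 + 153*x - 90)) dx by partial fractions, (-2*x**4 + 2*x**3 - 2*x**2 - 14*x - 104)/(x**5 - 8*x**4 + 26*x**3 - 82*x**2 + 153*x - 90) = -4/(x**2 + 9) - 3/(x - 1) + 4/(x - 2) - 3/(x - 5): now ∫(-3/(x - 5)) dx + ∫(4/(x - 2)) dx + ∫(-3/(x - 1)) dx + ∫(-4/(x**2 + 9)) dx + ∫(-4*exp(2*x)/3) dx.
Step 3. Evaluate the standard form [assuming x > 1]: now -3*log(x - 1) + ∫(-3/(x - 5)) dx + ∫(4/(x - 2)) dx + ∫(-4/(x**2 + 9)) dx + ∫(-4*exp(2*x)/3) dx.
Step 4. Evaluate the standard form [assuming x > 5]: now -3*log(x - 5) - 3*log(x - 1) + ∫(4/(x - 2)) dx + ∫(-4/(x**2 + 9)) dx + ∫(-4*exp(2*x)/3) dx.
Step 5. Evaluate the standard form [assuming x > 2]: now -3*log(x - 5) + 4*log(x - 2) - 3*log(x - 1) + ∫(-4/(x**2 + 9)) dx + ∫(-4*exp(2*x)/3) dx.
Step 6. Evaluate the standard form: now -3*log(x - 5) + 4*log(x - 2) - 3*log(x - 1) - 4*atan(x/3)/3 + ∫(-4*exp(2*x)/3) dx.
Step 7. Evaluate the standard form: now -2*exp(2*x)/3 - 3*log(x - 5) + 4*log(x - 2) - 3*log(x - 1) - 4*atan(x/3)/3.
Answer: -2*exp(2*x)/3 - 3*log(x - 5) + 4*log(x - 2) - 3*log(x - 1) - 4*atan(x/3)/3.


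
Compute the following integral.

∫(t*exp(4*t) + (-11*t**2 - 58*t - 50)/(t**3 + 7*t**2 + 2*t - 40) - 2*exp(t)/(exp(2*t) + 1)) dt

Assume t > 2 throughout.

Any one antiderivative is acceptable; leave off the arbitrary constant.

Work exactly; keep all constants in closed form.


Answer: t*exp(4*t)/4 - exp(4*t)/16 - 5*log(t - 2) - log(t + 4) - 5*log(t + 5) - 2*atan(exp(t)).


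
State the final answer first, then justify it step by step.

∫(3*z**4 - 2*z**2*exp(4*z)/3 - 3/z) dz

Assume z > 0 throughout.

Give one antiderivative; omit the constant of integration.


The answer is 3*z**5/5 - z**2*exp(4*z)/6 + z*exp(4*z)/12 - exp(4*z)/48 - 3*log(z).
Step 1. Rewrite: now ∫(-3/z) dz + ∫(3*z**4) dz + ∫(-2*z**2*exp(4*z)/3) dz.
Step 2. Evaluate the standard form: now 3*z**5/5 + ∫(-3/z) dz + ∫(-2*z**2*exp(4*z)/3) dz.
Step 3. Integrate ∫(-2*z**2*exp(4*z)/3) dz by parts with u = z**2, dv = (-2*exp(4*z)/3) dz, so v = -exp(4*z)/6: now 3*z**5/5 - z**2*exp(4*z)/6 + ∫(-3/z) dz + ∫(z*exp(4*z)/3) dz.
Step 4. Integrate ∫(z*exp(4*z)/3) dz by parts with u = z, dv = (exp(4*z)/3) dz, so v = exp(4*z)/12: now 3*z**5/5 - z**2*exp(4*z)/6 + z*exp(4*z)/12 + ∫(-3/z) dz + ∫(-exp(4*z)/12) dz.
Step 5. Evaluate the standard form: now 3*z**5/5 - z**2*exp(4*z)/6 + z*exp(4*z)/12 - exp(4*z)/48 + ∫(-3/z) dz.
Step 6. Evaluate the standard form [assuming z > 0]: now 3*z**5/5 - z**2*exp(4*z)/6 + z*exp(4*z)/12 - exp(4*z)/48 - 3*log(z).
Answer: 3*z**5/5 - z**2*exp(4*z)/6 + z*exp(4*z)/12 - exp(4*z)/48 - 3*log(z).


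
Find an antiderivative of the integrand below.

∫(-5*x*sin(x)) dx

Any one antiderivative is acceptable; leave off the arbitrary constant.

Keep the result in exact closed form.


Answer: 5*x*cos(x) - 5*sin(x).


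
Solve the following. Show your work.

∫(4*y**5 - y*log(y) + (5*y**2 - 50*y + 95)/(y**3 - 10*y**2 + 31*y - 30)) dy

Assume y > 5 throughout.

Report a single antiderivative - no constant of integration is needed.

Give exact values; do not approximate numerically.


Step 1. Rewrite: now ∫(4*y**5) dy + ∫(-y*log(y)) dy + ∫((5*y**2 - 50*y + 95)/(y**3 - 10*y**2 + 31*y - 30)) dy.
Step 2. Evaluate the standard form: now 2*y**6/3 + ∫(-y*log(y)) dy + ∫((5*y**2 - 50*y + 95)/(y**3 - 10*y**2 + 31*y - 30)) dy.
Step 3. Decompose ∫((5*y**2 - 50*y + 95)/(y**3 - 10*y**2 + 31*y - 30)) dy by partial fractions, (5*y**2 - 50*y + 95)/(y**3 - 10*y**2 + 31*y - 30) = 5/(y - 2) + 5/(y - 3) - 5/(y - 5): now 2*y**6/3 + ∫(-y*log(y)) dy + ∫(-5/(y - 5)) dy + ∫(5/(y - 3)) dy + ∫(5/(y - 2)) dy.
Step 4. Evaluate the standard form [assuming y > 5]: now 2*y**6/3 - 5*log(y - 5) + ∫(-y*log(y)) dy + ∫(5/(y - 3)) dy + ∫(5/(y - 2)) dy.
Step 5. Evaluate the standard form [assuming y > 2]: now 2*y**6/3 - 5*log(y - 5) + 5*log(y - 2) + ∫(-y*log(y)) dy + ∫(5/(y - 3)) dy.
Step 6. Evaluate the standard form [assuming y > 3]: now 2*y**6/3 - 5*log(y - 5) + 5*log(y - 3) + 5*log(y - 2) + ∫(-y*log(y)) dy.
Step 7. Integrate ∫(-y*log(y)) dy by parts with u = log(y), dv = (-y) dy, so v = -y**2/2 [assuming y > 0]: now 2*y**6/3 - y**2*log(y)/2 - 5*log(y - 5) + 5*log(y - 3) + 5*log(y - 2) + ∫(y/2) dy.
Step 8. Evaluate the standard form: now 2*y**6/3 - y**2*log(y)/2 + y**2/4 - 5*log(y - 5) + 5*log(y - 3) + 5*log(y - 2).
Answer: 2*y**6/3 - y**2*log(y)/2 + y**2/4 - 5*log(y - 5) + 5*log(y - 3) + 5*log(y - 2).


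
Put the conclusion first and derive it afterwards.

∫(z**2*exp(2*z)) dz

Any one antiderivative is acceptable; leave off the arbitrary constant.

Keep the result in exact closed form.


The answer is z**2*exp(2*z)/2 - z*exp(2*z)/2 + exp(2*z)/4.
Step 1. Integrate ∫(z**2*exp(2*z)) dz by parts with u = z**2, dv = (exp(2*z)) dz, so v = exp(2*z)/2: now z**2*exp(2*z)/2 + ∫(-z*exp(2*z)) dz.
Step 2. Integrate ∫(-z*exp(2*z)) dz by parts with u = z, dv = (-exp(2*z)) dz, so v = -exp(2*z)/2: now z**2*exp(2*z)/2 - z*exp(2*z)/2 + ∫(exp(2*z)/2) dz.
Step 3. Evaluate the standard form: now z**2*exp(2*z)/2 - z*exp(2*z)/2 + exp(2*z)/4.
Answer: z**2*exp(2*z)/2 - z*exp(2*z)/2 + exp(2*z)/4.


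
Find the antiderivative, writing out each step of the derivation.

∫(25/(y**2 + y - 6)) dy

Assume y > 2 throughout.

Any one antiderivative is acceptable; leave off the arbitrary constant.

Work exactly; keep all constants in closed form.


Step 1. Decompose ∫(25/(y**2 + y - 6)) dy by partial fractions, 25/(y**2 + y - 6) = -5/(y + 3) + 5/(y - 2): now ∫(5/(y - 2)) dy + ∫(-5/(y + 3)) dy.
Step 2. Evaluate the standard form [assuming y > 2]: now 5*log(y - 2) + ∫(-5/(y + 3)) dy.
Step 3. Evaluate the standard form [assuming y > -3]: now 5*log(y - 2) - 5*log(y + 3).
Answer: 5*log(y - 2) - 5*log(y + 3).


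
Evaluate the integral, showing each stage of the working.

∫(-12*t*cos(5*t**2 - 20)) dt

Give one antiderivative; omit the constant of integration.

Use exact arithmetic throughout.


Step 1. Substitute u = t**2 - 4, turning ∫(-12*t*cos(5*t**2 - 20)) dt into ∫(-6*cos(5*u)) du: now ∫(-6*cos(5*u)) du.
Step 2. Evaluate the standard form: now -6*sin(5*u)/5.
Step 3. Substitute back u = t**2 - 4: now -6*sin(5*t**2 - 20)/5.
Answer: -6*sin(5*t**2 - 20)/5.


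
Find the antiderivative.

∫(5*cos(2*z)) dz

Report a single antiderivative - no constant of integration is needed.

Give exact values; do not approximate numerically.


Answer: 5*sin(2*z)/2.


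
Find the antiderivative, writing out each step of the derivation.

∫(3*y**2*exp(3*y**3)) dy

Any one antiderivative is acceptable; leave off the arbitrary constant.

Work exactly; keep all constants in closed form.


Step 1. Substitute u = y**3, turning ∫(3*y**2*exp(3*y**3)) dy into ∫(exp(3*u)) du: now ∫(exp(3*u)) du.
Step 2. Evaluate the standard form: now exp(3*u)/3.
Step 3. Substitute back u = y**3: now exp(3*y**3)/3.
Answer: exp(3*y**3)/3.


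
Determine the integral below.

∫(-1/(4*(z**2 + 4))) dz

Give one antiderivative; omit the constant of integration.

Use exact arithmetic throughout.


Answer: -atan(z/2)/8.


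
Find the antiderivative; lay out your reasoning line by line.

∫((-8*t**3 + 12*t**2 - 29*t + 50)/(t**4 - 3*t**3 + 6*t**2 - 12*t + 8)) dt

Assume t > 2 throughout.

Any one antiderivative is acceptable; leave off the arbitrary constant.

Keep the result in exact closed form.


Step 1. Decompose ∫((-8*t**3 + 12*t**2 - 29*t + 50)/(t**4 - 3*t**3 + 6*t**2 - 12*t + 8)) dt by partial fractions, (-8*t**3 + 12*t**2 - 29*t + 50)/(t**4 - 3*t**3 + 6*t**2 - 12*t + 8) = -1/(t**2 + 4) - 5/(t - 1) - 3/(t - 2): now ∫(-3/(t - 2)) dt + ∫(-5/(t - 1)) dt + ∫(-1/(t**2 + 4)) dt.
Step 2. Evaluate the standard form [assuming t > 2]: now -3*log(t - 2) + ∫(-5/(t - 1)) dt + ∫(-1/(t**2 + 4)) dt.
Step 3. Evaluate the standard form [assuming t > 1]: now -3*log(t - 2) - 5*log(t - 1) + ∫(-1/(t**2 + 4)) dt.
Step 4. Evaluate the standard form: now -3*log(t - 2) - 5*log(t - 1) - atan(t/2)/2.
Answer: -3*log(t - 2) - 5*log(t - 1) - atan(t/2)/2.


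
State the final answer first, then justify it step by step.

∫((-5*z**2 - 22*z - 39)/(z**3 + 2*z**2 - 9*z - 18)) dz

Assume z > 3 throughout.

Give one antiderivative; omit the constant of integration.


The answer is -5*log(z - 3) + 3*log(z + 2) - 3*log(z + 3).
Step 1. Decompose ∫((-5*z**2 - 22*z - 39)/(z**3 + 2*z**2 - 9*z - 18)) dz by partial fractions, (-5*z**2 - 22*z - 39)/(z**3 + 2*z**2 - 9*z - 18) = -3/(z + 3) + 3/(z + 2) - 5/(z - 3): now ∫(-5/(z - 3)) dz + ∫(3/(z + 2)) dz + ∫(-3/(z + 3)) dz.
Step 2. Evaluate the standard form [assuming z > -3]: now -3*log(z + 3) + ∫(-5/(z - 3)) dz + ∫(3/(z + 2)) dz.
Step 3. Evaluate the standard form [assuming z > -2]: now 3*log(z + 2) - 3*log(z + 3) + ∫(-5/(z - 3)) dz.
Step 4. Evaluate the standard form [assuming z > 3]: now -5*log(z - 3) + 3*log(z + 2) - 3*log(z + 3).
Answer: -5*log(z - 3) + 3*log(z + 2) - 3*log(z + 3).


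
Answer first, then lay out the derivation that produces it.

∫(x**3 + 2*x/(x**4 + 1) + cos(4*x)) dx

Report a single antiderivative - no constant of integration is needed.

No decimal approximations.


The answer is x**4/4 + sin(4*x)/4 + atan(x**2).
Step 1. Rewrite: now ∫(x**3) dx + ∫(2*x/(x**4 + 1)) dx + ∫(cos(4*x)) dx.
Step 2. Substitute u = x**2, turning ∫(2*x/(x**4 + 1)) dx into ∫(1/(u**2 + 1)) du: now ∫(x**3) dx + ∫(1/(u**2 + 1)) du + ∫(cos(4*x)) dx.
Step 3. Evaluate the standard form: now atan(u) + ∫(x**3) dx + ∫(cos(4*x)) dx.
Step 4. Substitute back u = x**2: now atan(x**2) + ∫(x**3) dx + ∫(cos(4*x)) dx.
Step 5. Evaluate the standard form: now x**4/4 + atan(x**2) + ∫(cos(4*x)) dx.
Step 6. Evaluate the standard form: now x**4/4 + sin(4*x)/4 + atan(x**2).
Answer: x**4/4 + sin(4*x)/4 + atan(x**2).


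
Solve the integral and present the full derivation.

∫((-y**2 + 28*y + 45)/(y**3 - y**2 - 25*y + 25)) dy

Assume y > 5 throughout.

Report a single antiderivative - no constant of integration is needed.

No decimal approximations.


Step 1. Decompose ∫((-y**2 + 28*y + 45)/(y**3 - y**2 - 25*y + 25)) dy by partial fractions, (-y**2 + 28*y + 45)/(y**3 - y**2 - 25*y + 25) = -2/(y + 5) - 3/(y - 1) + 4/(y - 5): now ∫(4/(y - 5)) dy + ∫(-3/(y - 1)) dy + ∫(-2/(y + 5)) dy.
Step 2. Evaluate the standard form [assuming y > -5]: now -2*log(y + 5) + ∫(4/(y - 5)) dy + ∫(-3/(y - 1)) dy.
Step 3. Evaluate the standard form [assuming y > 5]: now 4*log(y - 5) - 2*log(y + 5) + ∫(-3/(y - 1)) dy.
Step 4. Evaluate the standard form [assuming y > 1]: now 4*log(y - 5) - 3*log(y - 1) - 2*log(y + 5).
Answer: 4*log(y - 5) - 3*log(y - 1) - 2*log(y + 5).


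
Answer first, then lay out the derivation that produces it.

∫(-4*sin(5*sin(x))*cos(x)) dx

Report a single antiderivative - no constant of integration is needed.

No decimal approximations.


The answer is 4*cos(5*sin(x))/5.
Step 1. Substitute u = sin(x), turning ∫(-4*sin(5*sin(x))*cos(x)) dx into ∫(-4*sin(5*u)) du: now ∫(-4*sin(5*u)) du.
Step 2. Evaluate the standard form: now 4*cos(5*u)/5.
Step 3. Substitute back u = sin(x): now 4*cos(5*sin(x))/5.
Answer: 4*cos(5*sin(x))/5.


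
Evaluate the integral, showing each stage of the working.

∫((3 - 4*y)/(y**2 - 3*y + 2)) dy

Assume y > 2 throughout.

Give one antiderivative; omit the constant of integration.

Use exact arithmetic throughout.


Step 1. Decompose ∫((3 - 4*y)/(y**2 - 3*y + 2)) dy by partial fractions, (3 - 4*y)/(y**2 - 3*y + 2) = 1/(y - 1) - 5/(y - 2): now ∫(-5/(y - 2)) dy + ∫(1/(y - 1)) dy.
Step 2. Evaluate the standard form [assuming y > 1]: now log(y - 1) + ∫(-5/(y - 2)) dy.
Step 3. Evaluate the standard form [assuming y > 2]: now -5*log(y - 2) + log(y - 1).
Answer: -5*log(y - 2) + log(y - 1).


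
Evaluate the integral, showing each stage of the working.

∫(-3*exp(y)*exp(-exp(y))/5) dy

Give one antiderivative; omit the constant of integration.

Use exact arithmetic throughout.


Step 1. Substitute u = exp(y), turning ∫(-3*exp(y)*exp(-exp(y))/5) dy into ∫(-3*exp(-u)/5) du: now ∫(-3*exp(-u)/5) du.
Step 2. Evaluate the standard form: now 3*exp(-u)/5.
Step 3. Substitute back u = exp(y): now 3*exp(-exp(y))/5.
Answer: 3*exp(-exp(y))/5.


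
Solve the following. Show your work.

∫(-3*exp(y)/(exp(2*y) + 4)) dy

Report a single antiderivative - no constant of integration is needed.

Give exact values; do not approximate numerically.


Step 1. Substitute u = exp(y), turning ∫(-3*exp(y)/(exp(2*y) + 4)) dy into ∫(-3/(u**2 + 4)) du: now ∫(-3/(u**2 + 4)) du.
Step 2. Evaluate the standard form: now -3*atan(u/2)/2.
Step 3. Substitute back u = exp(y): now -3*atan(exp(y)/2)/2.
Answer: -3*atan(exp(y)/2)/2.


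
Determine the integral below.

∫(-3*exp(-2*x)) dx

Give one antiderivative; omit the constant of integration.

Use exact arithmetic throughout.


Answer: 3*exp(-2*x)/2.


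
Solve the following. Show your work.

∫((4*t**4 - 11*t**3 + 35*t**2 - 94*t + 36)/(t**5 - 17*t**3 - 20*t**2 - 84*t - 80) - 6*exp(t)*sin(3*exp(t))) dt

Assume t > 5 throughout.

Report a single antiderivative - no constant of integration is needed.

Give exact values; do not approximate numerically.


Step 1. Rewrite: now ∫((4*t**4 - 11*t**3 + 35*t**2 - 94*t + 36)/(t**5 - 17*t**3 - 20*t**2 - 84*t - 80)) dt + ∫(-6*exp(t)*sin(3*exp(t))) dt.
Step 2. Substitute u = exp(t), turning ∫(-6*exp(t)*sin(3*exp(t))) dt into ∫(-6*sin(3*u)) du: now ∫((4*t**4 - 11*t**3 + 35*t**2 - 94*t + 36)/(t**5 - 17*t**3 - 20*t**2 - 84*t - 80)) dt + ∫(-6*sin(3*u)) du.
Step 3. Evaluate the standard form: now 2*cos(3*u) + ∫((4*t**4 - 11*t**3 + 35*t**2 - 94*t + 36)/(t**5 - 17*t**3 - 20*t**2 - 84*t - 80)) dt.
Step 4. Substitute back u = exp(t): now 2*cos(3*exp(t)) + ∫((4*t**4 - 11*t**3 + 35*t**2 - 94*t + 36)/(t**5 - 17*t**3 - 20*t**2 - 84*t - 80)) dt.
Step 5. Decompose ∫((4*t**4 - 11*t**3 + 35*t**2 - 94*t + 36)/(t**5 - 17*t**3 - 20*t**2 - 84*t - 80)) dt by partial fractions, (4*t**4 - 11*t**3 + 35*t**2 - 94*t + 36)/(t**5 - 17*t**3 - 20*t**2 - 84*t - 80) = 2/(t**2 + 4) + 5/(t + 4) - 2/(t + 1) + 1/(t - 5): now 2*cos(3*exp(t)) + ∫(1/(t - 5)) dt + ∫(-2/(t + 1)) dt + ∫(5/(t + 4)) dt + ∫(2/(t**2 + 4)) dt.
Step 6. Evaluate the standard form [assuming t > -1]: now -2*log(t + 1) + 2*cos(3*exp(t)) + ∫(1/(t - 5)) dt + ∫(5/(t + 4)) dt + ∫(2/(t**2 + 4)) dt.
Step 7. Evaluate the standard form [assuming t > 5]: now log(t - 5) - 2*log(t + 1) + 2*cos(3*exp(t)) + ∫(5/(t + 4)) dt + ∫(2/(t**2 + 4)) dt.
Step 8. Evaluate the standard form [assuming t > -4]: now log(t - 5) - 2*log(t + 1) + 5*log(t + 4) + 2*cos(3*exp(t)) + ∫(2/(t**2 + 4)) dt.
Step 9. Evaluate the standard form: now log(t - 5) - 2*log(t + 1) + 5*log(t + 4) + 2*cos(3*exp(t)) + atan(t/2).
Answer: log(t - 5) - 2*log(t + 1) + 5*log(t + 4) + 2*cos(3*exp(t)) + atan(t/2).


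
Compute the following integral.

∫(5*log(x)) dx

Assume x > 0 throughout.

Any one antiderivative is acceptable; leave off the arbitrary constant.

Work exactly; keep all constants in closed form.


Answer: 5*x*log(x) - 5*x.


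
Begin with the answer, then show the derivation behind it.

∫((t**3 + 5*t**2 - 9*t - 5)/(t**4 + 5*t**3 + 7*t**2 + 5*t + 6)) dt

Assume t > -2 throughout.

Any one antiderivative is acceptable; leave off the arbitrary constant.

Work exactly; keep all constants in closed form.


The answer is 5*log(t + 2) - 4*log(t + 3) - 2*atan(t).
Step 1. Decompose ∫((t**3 + 5*t**2 - 9*t - 5)/(t**4 + 5*t**3 + 7*t**2 + 5*t + 6)) dt by partial fractions, (t**3 + 5*t**2 - 9*t - 5)/(t**4 + 5*t**3 + 7*t**2 + 5*t + 6) = -2/(t**2 + 1) - 4/(t + 3) + 5/(t + 2): now ∫(5/(t + 2)) dt + ∫(-4/(t + 3)) dt + ∫(-2/(t**2 + 1)) dt.
Step 2. Evaluate the standard form [assuming t > -3]: now -4*log(t + 3) + ∫(5/(t + 2)) dt + ∫(-2/(t**2 + 1)) dt.
Step 3. Evaluate the standard form [assuming t > -2]: now 5*log(t + 2) - 4*log(t + 3) + ∫(-2/(t**2 + 1)) dt.
Step 4. Evaluate the standard form: now 5*log(t + 2) - 4*log(t + 3) - 2*atan(t).
Answer: 5*log(t + 2) - 4*log(t + 3) - 2*atan(t).


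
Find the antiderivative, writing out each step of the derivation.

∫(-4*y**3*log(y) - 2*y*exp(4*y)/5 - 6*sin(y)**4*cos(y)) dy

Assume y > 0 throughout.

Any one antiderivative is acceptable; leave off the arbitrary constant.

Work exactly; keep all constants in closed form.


Step 1. Rewrite: now ∫(-2*y*exp(4*y)/5) dy + ∫(-4*y**3*log(y)) dy + ∫(-6*sin(y)**4*cos(y)) dy.
Step 2. Integrate ∫(-2*y*exp(4*y)/5) dy by parts with u = y, dv = (-2*exp(4*y)/5) dy, so v = -exp(4*y)/10: now -y*exp(4*y)/10 + ∫(-4*y**3*log(y)) dy + ∫(-6*sin(y)**4*cos(y)) dy + ∫(exp(4*y)/10) dy.
Step 3. Evaluate the standard form: now -y*exp(4*y)/10 + exp(4*y)/40 + ∫(-4*y**3*log(y)) dy + ∫(-6*sin(y)**4*cos(y)) dy.
Step 4. Integrate ∫(-4*y**3*log(y)) dy by parts with u = log(y), dv = (-4*y**3) dy, so v = -y**4 [assuming y > 0]: now -y**4*log(y) - y*exp(4*y)/10 + exp(4*y)/40 + ∫(y**3) dy + ∫(-6*sin(y)**4*cos(y)) dy.
Step 5. Evaluate the standard form: now -y**4*log(y) + y**4/4 - y*exp(4*y)/10 + exp(4*y)/40 + ∫(-6*sin(y)**4*cos(y)) dy.
Step 6. Substitute u = sin(y), turning ∫(-6*sin(y)**4*cos(y)) dy into ∫(-6*u**4) du: now -y**4*log(y) + y**4/4 - y*exp(4*y)/10 + exp(4*y)/40 + ∫(-6*u**4) du.
Step 7. Evaluate the standard form: now -6*u**5/5 - y**4*log(y) + y**4/4 - y*exp(4*y)/10 + exp(4*y)/40.
Step 8. Substitute back u = sin(y): now -y**4*log(y) + y**4/4 - y*exp(4*y)/10 + exp(4*y)/40 - 6*sin(y)**5/5.
Answer: -y**4*log(y) + y**4/4 - y*exp(4*y)/10 + exp(4*y)/40 - 6*sin(y)**5/5.


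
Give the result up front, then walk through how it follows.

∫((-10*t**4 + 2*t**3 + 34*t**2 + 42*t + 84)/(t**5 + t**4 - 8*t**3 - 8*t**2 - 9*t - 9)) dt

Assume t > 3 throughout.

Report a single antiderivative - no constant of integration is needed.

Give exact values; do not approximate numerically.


The answer is -log(t - 3) - 4*log(t + 1) - 5*log(t + 3) - 4*atan(t).
Step 1. Decompose ∫((-10*t**4 + 2*t**3 + 34*t**2 + 42*t + 84)/(t**5 + t**4 - 8*t**3 - 8*t**2 - 9*t - 9)) dt by partial fractions, (-10*t**4 + 2*t**3 + 34*t**2 + 42*t + 84)/(t**5 + t**4 - 8*t**3 - 8*t**2 - 9*t - 9) = -4/(t**2 + 1) - 5/(t + 3) - 4/(t + 1) - 1/(t - 3): now ∫(-1/(t - 3)) dt + ∫(-4/(t + 1)) dt + ∫(-5/(t + 3)) dt + ∫(-4/(t**2 + 1)) dt.
Step 2. Evaluate the standard form [assuming t > -1]: now -4*log(t + 1) + ∫(-1/(t - 3)) dt + ∫(-5/(t + 3)) dt + ∫(-4/(t**2 + 1)) dt.
Step 3. Evaluate the standard form [assuming t > 3]: now -log(t - 3) - 4*log(t + 1) + ∫(-5/(t + 3)) dt + ∫(-4/(t**2 + 1)) dt.
Step 4. Evaluate the standard form [assuming t > -3]: now -log(t - 3) - 4*log(t + 1) - 5*log(t + 3) + ∫(-4/(t**2 + 1)) dt.
Step 5. Evaluate the standard form: now -log(t - 3) - 4*log(t + 1) - 5*log(t + 3) - 4*atan(t).
Answer: -log(t - 3) - 4*log(t + 1) - 5*log(t + 3) - 4*atan(t).


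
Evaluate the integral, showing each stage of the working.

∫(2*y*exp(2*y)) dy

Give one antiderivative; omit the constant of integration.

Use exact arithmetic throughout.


Step 1. Integrate ∫(2*y*exp(2*y)) dy by parts with u = y, dv = (2*exp(2*y)) dy, so v = exp(2*y): now y*exp(2*y) + ∫(-exp(2*y)) dy.
Step 2. Evaluate the standard form: now y*exp(2*y) - exp(2*y)/2.
Answer: y*exp(2*y) - exp(2*y)/2.
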